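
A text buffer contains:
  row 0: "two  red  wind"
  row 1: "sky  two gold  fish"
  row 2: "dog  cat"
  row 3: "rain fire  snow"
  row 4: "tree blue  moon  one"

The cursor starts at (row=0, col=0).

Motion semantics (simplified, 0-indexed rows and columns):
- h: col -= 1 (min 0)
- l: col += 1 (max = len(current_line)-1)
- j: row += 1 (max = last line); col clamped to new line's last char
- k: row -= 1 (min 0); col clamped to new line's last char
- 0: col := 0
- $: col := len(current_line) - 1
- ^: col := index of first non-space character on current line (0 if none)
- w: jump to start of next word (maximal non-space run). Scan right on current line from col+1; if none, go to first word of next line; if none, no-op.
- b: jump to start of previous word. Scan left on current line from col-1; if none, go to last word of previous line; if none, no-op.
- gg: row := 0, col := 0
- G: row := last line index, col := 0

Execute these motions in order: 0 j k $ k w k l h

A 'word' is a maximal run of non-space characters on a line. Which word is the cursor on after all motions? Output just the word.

Answer: two

Derivation:
After 1 (0): row=0 col=0 char='t'
After 2 (j): row=1 col=0 char='s'
After 3 (k): row=0 col=0 char='t'
After 4 ($): row=0 col=13 char='d'
After 5 (k): row=0 col=13 char='d'
After 6 (w): row=1 col=0 char='s'
After 7 (k): row=0 col=0 char='t'
After 8 (l): row=0 col=1 char='w'
After 9 (h): row=0 col=0 char='t'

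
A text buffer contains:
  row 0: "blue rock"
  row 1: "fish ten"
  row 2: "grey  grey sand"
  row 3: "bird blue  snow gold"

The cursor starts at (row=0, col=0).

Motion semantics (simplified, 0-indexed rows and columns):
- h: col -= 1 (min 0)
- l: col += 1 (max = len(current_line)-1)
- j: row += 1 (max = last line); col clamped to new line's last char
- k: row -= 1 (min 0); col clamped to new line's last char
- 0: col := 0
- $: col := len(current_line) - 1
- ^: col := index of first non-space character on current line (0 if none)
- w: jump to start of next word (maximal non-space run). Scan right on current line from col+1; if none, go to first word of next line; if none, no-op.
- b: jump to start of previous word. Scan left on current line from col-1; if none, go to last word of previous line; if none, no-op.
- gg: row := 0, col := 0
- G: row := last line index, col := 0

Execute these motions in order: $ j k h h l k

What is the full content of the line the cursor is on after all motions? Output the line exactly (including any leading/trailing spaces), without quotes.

After 1 ($): row=0 col=8 char='k'
After 2 (j): row=1 col=7 char='n'
After 3 (k): row=0 col=7 char='c'
After 4 (h): row=0 col=6 char='o'
After 5 (h): row=0 col=5 char='r'
After 6 (l): row=0 col=6 char='o'
After 7 (k): row=0 col=6 char='o'

Answer: blue rock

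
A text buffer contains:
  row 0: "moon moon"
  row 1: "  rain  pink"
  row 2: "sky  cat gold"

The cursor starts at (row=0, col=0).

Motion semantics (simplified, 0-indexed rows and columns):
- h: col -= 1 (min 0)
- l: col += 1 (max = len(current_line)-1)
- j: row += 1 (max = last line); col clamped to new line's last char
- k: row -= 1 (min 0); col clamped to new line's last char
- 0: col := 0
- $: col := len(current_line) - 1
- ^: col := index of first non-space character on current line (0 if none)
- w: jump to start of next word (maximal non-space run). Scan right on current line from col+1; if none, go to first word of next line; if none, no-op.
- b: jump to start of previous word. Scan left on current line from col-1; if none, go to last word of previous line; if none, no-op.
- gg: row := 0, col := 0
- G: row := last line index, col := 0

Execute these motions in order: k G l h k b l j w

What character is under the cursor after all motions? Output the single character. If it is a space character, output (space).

After 1 (k): row=0 col=0 char='m'
After 2 (G): row=2 col=0 char='s'
After 3 (l): row=2 col=1 char='k'
After 4 (h): row=2 col=0 char='s'
After 5 (k): row=1 col=0 char='_'
After 6 (b): row=0 col=5 char='m'
After 7 (l): row=0 col=6 char='o'
After 8 (j): row=1 col=6 char='_'
After 9 (w): row=1 col=8 char='p'

Answer: p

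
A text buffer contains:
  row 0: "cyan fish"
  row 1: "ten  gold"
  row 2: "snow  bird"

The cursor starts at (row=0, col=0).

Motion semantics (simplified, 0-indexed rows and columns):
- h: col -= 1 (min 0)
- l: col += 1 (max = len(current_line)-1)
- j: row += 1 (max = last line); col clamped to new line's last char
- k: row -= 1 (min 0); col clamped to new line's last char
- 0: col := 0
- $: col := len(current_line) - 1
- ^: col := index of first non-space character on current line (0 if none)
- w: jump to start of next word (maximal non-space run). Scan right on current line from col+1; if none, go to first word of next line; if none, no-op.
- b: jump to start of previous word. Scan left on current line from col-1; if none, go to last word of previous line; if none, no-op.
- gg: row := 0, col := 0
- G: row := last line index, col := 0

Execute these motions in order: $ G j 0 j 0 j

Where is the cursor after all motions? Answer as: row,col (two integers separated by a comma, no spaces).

Answer: 2,0

Derivation:
After 1 ($): row=0 col=8 char='h'
After 2 (G): row=2 col=0 char='s'
After 3 (j): row=2 col=0 char='s'
After 4 (0): row=2 col=0 char='s'
After 5 (j): row=2 col=0 char='s'
After 6 (0): row=2 col=0 char='s'
After 7 (j): row=2 col=0 char='s'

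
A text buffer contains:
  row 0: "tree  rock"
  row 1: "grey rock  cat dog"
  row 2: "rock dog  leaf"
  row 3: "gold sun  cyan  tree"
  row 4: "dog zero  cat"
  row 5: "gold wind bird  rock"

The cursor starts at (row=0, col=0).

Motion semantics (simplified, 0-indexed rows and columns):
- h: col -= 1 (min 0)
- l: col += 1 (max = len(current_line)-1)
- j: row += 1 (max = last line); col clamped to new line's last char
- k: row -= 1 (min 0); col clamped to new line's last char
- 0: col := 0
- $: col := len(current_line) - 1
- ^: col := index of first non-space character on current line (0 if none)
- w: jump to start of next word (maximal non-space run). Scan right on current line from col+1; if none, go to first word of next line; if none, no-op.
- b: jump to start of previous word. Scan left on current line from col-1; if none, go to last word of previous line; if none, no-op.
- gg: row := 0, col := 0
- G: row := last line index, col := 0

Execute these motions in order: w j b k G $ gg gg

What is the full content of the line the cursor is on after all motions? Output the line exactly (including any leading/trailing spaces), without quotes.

After 1 (w): row=0 col=6 char='r'
After 2 (j): row=1 col=6 char='o'
After 3 (b): row=1 col=5 char='r'
After 4 (k): row=0 col=5 char='_'
After 5 (G): row=5 col=0 char='g'
After 6 ($): row=5 col=19 char='k'
After 7 (gg): row=0 col=0 char='t'
After 8 (gg): row=0 col=0 char='t'

Answer: tree  rock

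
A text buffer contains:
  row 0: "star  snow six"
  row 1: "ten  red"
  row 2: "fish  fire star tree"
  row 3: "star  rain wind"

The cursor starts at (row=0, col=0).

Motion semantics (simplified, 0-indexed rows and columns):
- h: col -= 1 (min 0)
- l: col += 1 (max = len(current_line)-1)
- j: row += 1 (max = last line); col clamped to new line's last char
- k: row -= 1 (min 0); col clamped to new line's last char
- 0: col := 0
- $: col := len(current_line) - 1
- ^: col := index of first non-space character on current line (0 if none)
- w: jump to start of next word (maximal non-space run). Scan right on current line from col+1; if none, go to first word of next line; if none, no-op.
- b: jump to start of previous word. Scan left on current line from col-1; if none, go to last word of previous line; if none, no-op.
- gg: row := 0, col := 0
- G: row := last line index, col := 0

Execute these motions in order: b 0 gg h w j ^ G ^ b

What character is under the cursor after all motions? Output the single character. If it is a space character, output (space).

Answer: t

Derivation:
After 1 (b): row=0 col=0 char='s'
After 2 (0): row=0 col=0 char='s'
After 3 (gg): row=0 col=0 char='s'
After 4 (h): row=0 col=0 char='s'
After 5 (w): row=0 col=6 char='s'
After 6 (j): row=1 col=6 char='e'
After 7 (^): row=1 col=0 char='t'
After 8 (G): row=3 col=0 char='s'
After 9 (^): row=3 col=0 char='s'
After 10 (b): row=2 col=16 char='t'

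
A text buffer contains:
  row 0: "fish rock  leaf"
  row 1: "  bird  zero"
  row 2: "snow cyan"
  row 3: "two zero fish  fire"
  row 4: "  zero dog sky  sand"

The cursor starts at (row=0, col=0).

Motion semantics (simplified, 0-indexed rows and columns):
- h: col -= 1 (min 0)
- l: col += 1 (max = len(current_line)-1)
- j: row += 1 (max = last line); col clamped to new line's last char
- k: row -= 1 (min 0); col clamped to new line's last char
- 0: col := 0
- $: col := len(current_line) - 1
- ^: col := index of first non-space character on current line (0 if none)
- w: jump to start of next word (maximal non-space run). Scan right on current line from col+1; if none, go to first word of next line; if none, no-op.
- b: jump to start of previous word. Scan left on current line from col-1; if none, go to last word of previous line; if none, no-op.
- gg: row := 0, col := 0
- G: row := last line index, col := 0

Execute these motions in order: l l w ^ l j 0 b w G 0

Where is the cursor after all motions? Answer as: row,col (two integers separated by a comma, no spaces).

Answer: 4,0

Derivation:
After 1 (l): row=0 col=1 char='i'
After 2 (l): row=0 col=2 char='s'
After 3 (w): row=0 col=5 char='r'
After 4 (^): row=0 col=0 char='f'
After 5 (l): row=0 col=1 char='i'
After 6 (j): row=1 col=1 char='_'
After 7 (0): row=1 col=0 char='_'
After 8 (b): row=0 col=11 char='l'
After 9 (w): row=1 col=2 char='b'
After 10 (G): row=4 col=0 char='_'
After 11 (0): row=4 col=0 char='_'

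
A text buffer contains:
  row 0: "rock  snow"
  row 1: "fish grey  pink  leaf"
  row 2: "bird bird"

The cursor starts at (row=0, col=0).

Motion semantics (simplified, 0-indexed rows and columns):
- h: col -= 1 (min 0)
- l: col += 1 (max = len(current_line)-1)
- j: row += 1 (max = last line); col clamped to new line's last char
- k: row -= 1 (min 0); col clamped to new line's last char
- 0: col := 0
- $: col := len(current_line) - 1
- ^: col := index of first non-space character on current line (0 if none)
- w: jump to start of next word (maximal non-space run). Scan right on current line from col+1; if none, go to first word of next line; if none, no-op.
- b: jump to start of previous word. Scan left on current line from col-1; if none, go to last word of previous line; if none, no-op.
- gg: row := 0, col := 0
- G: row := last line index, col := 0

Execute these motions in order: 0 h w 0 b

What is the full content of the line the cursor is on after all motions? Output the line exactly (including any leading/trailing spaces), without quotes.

After 1 (0): row=0 col=0 char='r'
After 2 (h): row=0 col=0 char='r'
After 3 (w): row=0 col=6 char='s'
After 4 (0): row=0 col=0 char='r'
After 5 (b): row=0 col=0 char='r'

Answer: rock  snow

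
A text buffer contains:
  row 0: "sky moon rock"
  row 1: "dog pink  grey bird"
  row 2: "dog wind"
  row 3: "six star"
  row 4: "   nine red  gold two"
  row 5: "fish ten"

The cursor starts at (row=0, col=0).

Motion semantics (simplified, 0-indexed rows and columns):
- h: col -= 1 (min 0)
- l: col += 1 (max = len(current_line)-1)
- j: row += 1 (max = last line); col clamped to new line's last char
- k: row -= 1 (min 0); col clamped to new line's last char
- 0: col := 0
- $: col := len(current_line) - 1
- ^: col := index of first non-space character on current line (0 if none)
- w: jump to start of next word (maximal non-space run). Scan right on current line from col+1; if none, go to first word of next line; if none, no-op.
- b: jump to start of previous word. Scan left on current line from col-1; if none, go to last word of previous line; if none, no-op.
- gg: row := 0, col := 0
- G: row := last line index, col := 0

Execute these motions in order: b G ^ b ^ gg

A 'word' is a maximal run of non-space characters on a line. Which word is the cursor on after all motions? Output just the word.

After 1 (b): row=0 col=0 char='s'
After 2 (G): row=5 col=0 char='f'
After 3 (^): row=5 col=0 char='f'
After 4 (b): row=4 col=18 char='t'
After 5 (^): row=4 col=3 char='n'
After 6 (gg): row=0 col=0 char='s'

Answer: sky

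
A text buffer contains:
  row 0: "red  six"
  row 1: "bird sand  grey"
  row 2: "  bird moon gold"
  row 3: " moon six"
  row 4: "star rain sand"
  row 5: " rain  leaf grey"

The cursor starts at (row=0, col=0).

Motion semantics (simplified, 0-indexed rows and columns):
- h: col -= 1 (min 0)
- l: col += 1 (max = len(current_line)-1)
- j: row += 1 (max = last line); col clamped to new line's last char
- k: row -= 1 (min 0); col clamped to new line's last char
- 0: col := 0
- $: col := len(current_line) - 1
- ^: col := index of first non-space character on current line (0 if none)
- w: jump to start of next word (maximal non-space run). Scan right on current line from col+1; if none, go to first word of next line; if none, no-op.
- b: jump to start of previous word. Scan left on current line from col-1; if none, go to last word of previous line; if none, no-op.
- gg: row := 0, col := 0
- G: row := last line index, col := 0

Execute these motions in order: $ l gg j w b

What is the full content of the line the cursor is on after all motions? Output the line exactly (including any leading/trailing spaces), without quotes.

Answer: bird sand  grey

Derivation:
After 1 ($): row=0 col=7 char='x'
After 2 (l): row=0 col=7 char='x'
After 3 (gg): row=0 col=0 char='r'
After 4 (j): row=1 col=0 char='b'
After 5 (w): row=1 col=5 char='s'
After 6 (b): row=1 col=0 char='b'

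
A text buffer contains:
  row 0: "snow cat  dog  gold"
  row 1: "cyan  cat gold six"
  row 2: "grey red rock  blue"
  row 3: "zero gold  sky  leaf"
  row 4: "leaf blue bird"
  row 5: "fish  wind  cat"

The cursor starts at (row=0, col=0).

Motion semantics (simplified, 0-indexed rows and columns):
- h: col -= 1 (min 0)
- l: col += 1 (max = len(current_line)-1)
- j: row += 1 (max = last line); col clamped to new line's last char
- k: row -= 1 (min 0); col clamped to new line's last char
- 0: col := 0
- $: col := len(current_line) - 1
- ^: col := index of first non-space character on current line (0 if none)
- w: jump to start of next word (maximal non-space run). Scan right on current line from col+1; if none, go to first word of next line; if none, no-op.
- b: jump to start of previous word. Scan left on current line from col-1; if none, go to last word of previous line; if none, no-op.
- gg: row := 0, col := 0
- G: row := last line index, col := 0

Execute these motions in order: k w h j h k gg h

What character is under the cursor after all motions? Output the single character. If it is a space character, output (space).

After 1 (k): row=0 col=0 char='s'
After 2 (w): row=0 col=5 char='c'
After 3 (h): row=0 col=4 char='_'
After 4 (j): row=1 col=4 char='_'
After 5 (h): row=1 col=3 char='n'
After 6 (k): row=0 col=3 char='w'
After 7 (gg): row=0 col=0 char='s'
After 8 (h): row=0 col=0 char='s'

Answer: s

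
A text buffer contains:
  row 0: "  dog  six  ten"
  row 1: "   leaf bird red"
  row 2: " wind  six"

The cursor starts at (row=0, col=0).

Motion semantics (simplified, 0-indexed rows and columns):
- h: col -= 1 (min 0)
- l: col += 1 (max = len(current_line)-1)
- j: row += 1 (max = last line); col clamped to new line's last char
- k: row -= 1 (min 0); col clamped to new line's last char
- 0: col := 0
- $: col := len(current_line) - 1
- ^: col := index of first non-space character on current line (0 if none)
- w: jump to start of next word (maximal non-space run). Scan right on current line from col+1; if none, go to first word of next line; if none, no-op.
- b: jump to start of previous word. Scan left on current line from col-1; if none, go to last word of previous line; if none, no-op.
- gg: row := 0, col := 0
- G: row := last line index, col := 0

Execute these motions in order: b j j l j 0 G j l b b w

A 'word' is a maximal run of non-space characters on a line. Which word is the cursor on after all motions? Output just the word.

Answer: red

Derivation:
After 1 (b): row=0 col=0 char='_'
After 2 (j): row=1 col=0 char='_'
After 3 (j): row=2 col=0 char='_'
After 4 (l): row=2 col=1 char='w'
After 5 (j): row=2 col=1 char='w'
After 6 (0): row=2 col=0 char='_'
After 7 (G): row=2 col=0 char='_'
After 8 (j): row=2 col=0 char='_'
After 9 (l): row=2 col=1 char='w'
After 10 (b): row=1 col=13 char='r'
After 11 (b): row=1 col=8 char='b'
After 12 (w): row=1 col=13 char='r'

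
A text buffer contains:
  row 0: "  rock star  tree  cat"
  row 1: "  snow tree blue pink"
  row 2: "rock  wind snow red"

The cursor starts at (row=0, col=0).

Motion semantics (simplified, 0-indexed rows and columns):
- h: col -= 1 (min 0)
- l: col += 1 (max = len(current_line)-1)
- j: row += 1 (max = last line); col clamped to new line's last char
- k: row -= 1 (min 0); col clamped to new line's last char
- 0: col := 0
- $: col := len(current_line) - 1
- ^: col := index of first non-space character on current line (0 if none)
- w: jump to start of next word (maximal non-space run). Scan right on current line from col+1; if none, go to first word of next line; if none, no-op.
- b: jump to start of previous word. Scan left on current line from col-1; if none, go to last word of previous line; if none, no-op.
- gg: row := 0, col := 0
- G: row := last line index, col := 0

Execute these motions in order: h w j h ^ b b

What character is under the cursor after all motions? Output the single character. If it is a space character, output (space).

Answer: t

Derivation:
After 1 (h): row=0 col=0 char='_'
After 2 (w): row=0 col=2 char='r'
After 3 (j): row=1 col=2 char='s'
After 4 (h): row=1 col=1 char='_'
After 5 (^): row=1 col=2 char='s'
After 6 (b): row=0 col=19 char='c'
After 7 (b): row=0 col=13 char='t'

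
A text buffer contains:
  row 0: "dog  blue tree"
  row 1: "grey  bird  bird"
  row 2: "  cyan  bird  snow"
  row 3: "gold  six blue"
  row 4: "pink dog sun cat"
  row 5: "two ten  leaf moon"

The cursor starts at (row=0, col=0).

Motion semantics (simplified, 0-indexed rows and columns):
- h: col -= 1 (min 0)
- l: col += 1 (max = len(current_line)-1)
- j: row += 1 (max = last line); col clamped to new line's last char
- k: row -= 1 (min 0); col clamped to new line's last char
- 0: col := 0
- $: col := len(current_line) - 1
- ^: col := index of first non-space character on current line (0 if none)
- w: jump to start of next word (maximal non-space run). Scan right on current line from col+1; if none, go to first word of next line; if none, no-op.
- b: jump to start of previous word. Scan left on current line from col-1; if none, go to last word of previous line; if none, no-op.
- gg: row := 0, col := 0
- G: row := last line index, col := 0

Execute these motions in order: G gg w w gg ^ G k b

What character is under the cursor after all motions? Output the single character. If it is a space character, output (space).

After 1 (G): row=5 col=0 char='t'
After 2 (gg): row=0 col=0 char='d'
After 3 (w): row=0 col=5 char='b'
After 4 (w): row=0 col=10 char='t'
After 5 (gg): row=0 col=0 char='d'
After 6 (^): row=0 col=0 char='d'
After 7 (G): row=5 col=0 char='t'
After 8 (k): row=4 col=0 char='p'
After 9 (b): row=3 col=10 char='b'

Answer: b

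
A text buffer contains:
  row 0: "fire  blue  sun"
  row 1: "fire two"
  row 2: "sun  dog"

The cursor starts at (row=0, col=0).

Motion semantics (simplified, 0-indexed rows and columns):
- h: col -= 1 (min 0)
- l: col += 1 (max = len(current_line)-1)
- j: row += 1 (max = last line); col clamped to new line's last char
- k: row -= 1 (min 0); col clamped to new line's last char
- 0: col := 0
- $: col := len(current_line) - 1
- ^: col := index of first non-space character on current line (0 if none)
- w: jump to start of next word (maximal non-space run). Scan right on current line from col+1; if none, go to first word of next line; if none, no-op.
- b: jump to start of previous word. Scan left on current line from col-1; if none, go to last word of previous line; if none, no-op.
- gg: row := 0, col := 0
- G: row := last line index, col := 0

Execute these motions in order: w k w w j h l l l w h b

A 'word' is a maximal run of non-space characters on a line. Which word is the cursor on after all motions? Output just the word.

After 1 (w): row=0 col=6 char='b'
After 2 (k): row=0 col=6 char='b'
After 3 (w): row=0 col=12 char='s'
After 4 (w): row=1 col=0 char='f'
After 5 (j): row=2 col=0 char='s'
After 6 (h): row=2 col=0 char='s'
After 7 (l): row=2 col=1 char='u'
After 8 (l): row=2 col=2 char='n'
After 9 (l): row=2 col=3 char='_'
After 10 (w): row=2 col=5 char='d'
After 11 (h): row=2 col=4 char='_'
After 12 (b): row=2 col=0 char='s'

Answer: sun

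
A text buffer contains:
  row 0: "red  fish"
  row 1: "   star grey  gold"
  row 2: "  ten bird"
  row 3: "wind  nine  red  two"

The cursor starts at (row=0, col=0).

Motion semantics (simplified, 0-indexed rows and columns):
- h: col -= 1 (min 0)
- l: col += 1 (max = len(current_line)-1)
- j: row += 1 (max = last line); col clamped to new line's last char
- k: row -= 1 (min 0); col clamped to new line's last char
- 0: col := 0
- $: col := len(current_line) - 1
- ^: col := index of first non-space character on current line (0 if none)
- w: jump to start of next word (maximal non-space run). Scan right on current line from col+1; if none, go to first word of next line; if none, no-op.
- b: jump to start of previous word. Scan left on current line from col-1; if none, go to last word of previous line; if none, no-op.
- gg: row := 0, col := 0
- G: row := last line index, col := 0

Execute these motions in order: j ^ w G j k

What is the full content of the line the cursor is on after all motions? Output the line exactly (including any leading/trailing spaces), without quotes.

After 1 (j): row=1 col=0 char='_'
After 2 (^): row=1 col=3 char='s'
After 3 (w): row=1 col=8 char='g'
After 4 (G): row=3 col=0 char='w'
After 5 (j): row=3 col=0 char='w'
After 6 (k): row=2 col=0 char='_'

Answer:   ten bird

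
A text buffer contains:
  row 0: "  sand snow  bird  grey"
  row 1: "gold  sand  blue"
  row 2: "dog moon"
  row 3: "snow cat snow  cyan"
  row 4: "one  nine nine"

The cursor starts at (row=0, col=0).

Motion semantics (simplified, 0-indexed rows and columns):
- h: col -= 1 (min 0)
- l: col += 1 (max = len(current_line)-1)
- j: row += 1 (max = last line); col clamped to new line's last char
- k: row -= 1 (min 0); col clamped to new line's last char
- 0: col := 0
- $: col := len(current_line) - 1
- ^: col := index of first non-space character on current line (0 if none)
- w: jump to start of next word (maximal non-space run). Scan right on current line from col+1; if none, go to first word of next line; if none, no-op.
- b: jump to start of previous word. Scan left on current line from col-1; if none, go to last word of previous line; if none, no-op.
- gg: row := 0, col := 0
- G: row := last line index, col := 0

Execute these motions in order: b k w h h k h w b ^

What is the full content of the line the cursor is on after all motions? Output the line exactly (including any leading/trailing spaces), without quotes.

After 1 (b): row=0 col=0 char='_'
After 2 (k): row=0 col=0 char='_'
After 3 (w): row=0 col=2 char='s'
After 4 (h): row=0 col=1 char='_'
After 5 (h): row=0 col=0 char='_'
After 6 (k): row=0 col=0 char='_'
After 7 (h): row=0 col=0 char='_'
After 8 (w): row=0 col=2 char='s'
After 9 (b): row=0 col=2 char='s'
After 10 (^): row=0 col=2 char='s'

Answer:   sand snow  bird  grey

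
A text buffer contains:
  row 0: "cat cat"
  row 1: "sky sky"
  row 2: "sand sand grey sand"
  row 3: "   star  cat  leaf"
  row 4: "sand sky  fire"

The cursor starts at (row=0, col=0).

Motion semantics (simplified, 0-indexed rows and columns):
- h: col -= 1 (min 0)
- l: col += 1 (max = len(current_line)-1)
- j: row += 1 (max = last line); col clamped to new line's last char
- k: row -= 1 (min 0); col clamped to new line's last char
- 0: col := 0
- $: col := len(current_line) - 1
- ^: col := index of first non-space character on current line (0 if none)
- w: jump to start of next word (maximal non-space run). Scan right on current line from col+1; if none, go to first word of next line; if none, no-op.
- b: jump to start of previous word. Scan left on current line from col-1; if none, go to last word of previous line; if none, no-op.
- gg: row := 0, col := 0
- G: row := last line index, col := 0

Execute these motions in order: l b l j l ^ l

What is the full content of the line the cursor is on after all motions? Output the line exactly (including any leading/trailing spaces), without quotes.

After 1 (l): row=0 col=1 char='a'
After 2 (b): row=0 col=0 char='c'
After 3 (l): row=0 col=1 char='a'
After 4 (j): row=1 col=1 char='k'
After 5 (l): row=1 col=2 char='y'
After 6 (^): row=1 col=0 char='s'
After 7 (l): row=1 col=1 char='k'

Answer: sky sky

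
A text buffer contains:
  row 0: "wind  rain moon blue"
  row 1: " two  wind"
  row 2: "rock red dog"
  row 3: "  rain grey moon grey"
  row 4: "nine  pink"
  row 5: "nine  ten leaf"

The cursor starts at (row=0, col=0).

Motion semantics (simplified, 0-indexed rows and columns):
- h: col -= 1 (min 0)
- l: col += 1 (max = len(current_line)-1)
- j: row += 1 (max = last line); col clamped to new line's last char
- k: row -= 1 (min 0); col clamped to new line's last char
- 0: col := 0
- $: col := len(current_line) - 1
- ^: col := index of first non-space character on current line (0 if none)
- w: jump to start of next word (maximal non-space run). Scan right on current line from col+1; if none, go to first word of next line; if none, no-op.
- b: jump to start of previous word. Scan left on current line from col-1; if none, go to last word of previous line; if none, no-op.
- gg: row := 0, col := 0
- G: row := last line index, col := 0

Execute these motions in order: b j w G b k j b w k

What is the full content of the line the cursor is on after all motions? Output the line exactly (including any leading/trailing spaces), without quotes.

Answer:   rain grey moon grey

Derivation:
After 1 (b): row=0 col=0 char='w'
After 2 (j): row=1 col=0 char='_'
After 3 (w): row=1 col=1 char='t'
After 4 (G): row=5 col=0 char='n'
After 5 (b): row=4 col=6 char='p'
After 6 (k): row=3 col=6 char='_'
After 7 (j): row=4 col=6 char='p'
After 8 (b): row=4 col=0 char='n'
After 9 (w): row=4 col=6 char='p'
After 10 (k): row=3 col=6 char='_'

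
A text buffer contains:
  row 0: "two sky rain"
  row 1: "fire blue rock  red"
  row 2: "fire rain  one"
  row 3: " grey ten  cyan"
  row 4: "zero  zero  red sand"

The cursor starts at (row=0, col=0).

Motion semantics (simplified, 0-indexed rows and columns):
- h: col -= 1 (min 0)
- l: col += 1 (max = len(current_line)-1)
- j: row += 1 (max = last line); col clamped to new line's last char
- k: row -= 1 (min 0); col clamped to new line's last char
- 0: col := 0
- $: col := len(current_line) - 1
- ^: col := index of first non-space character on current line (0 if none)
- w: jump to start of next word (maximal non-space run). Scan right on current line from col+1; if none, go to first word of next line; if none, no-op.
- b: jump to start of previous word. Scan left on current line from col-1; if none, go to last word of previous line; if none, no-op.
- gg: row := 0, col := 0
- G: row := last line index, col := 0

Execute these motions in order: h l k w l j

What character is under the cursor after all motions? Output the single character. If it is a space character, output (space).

Answer: b

Derivation:
After 1 (h): row=0 col=0 char='t'
After 2 (l): row=0 col=1 char='w'
After 3 (k): row=0 col=1 char='w'
After 4 (w): row=0 col=4 char='s'
After 5 (l): row=0 col=5 char='k'
After 6 (j): row=1 col=5 char='b'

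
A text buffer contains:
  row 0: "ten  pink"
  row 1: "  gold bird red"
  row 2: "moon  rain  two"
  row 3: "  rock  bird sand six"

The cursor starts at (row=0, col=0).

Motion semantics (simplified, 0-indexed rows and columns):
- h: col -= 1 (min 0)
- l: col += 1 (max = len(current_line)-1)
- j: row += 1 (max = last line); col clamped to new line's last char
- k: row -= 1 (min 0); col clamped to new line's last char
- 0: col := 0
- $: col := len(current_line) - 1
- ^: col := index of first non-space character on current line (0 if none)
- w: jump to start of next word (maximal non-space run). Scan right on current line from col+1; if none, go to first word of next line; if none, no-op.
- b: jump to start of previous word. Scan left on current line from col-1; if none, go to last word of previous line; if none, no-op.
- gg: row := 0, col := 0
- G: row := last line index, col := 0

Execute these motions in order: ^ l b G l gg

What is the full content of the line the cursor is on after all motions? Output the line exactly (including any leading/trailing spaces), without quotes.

After 1 (^): row=0 col=0 char='t'
After 2 (l): row=0 col=1 char='e'
After 3 (b): row=0 col=0 char='t'
After 4 (G): row=3 col=0 char='_'
After 5 (l): row=3 col=1 char='_'
After 6 (gg): row=0 col=0 char='t'

Answer: ten  pink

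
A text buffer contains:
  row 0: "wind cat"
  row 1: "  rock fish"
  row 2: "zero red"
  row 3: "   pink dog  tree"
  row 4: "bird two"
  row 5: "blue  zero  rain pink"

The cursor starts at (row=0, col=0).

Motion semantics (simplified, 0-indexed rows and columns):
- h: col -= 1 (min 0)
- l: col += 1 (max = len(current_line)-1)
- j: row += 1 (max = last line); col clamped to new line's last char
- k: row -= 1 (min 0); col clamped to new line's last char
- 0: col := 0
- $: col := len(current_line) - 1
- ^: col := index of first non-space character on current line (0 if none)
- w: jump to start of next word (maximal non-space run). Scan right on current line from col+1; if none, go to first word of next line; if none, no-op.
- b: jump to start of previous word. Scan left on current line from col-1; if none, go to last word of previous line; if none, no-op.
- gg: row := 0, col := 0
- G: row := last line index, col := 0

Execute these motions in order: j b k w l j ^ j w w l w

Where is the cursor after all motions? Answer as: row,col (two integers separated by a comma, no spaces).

After 1 (j): row=1 col=0 char='_'
After 2 (b): row=0 col=5 char='c'
After 3 (k): row=0 col=5 char='c'
After 4 (w): row=1 col=2 char='r'
After 5 (l): row=1 col=3 char='o'
After 6 (j): row=2 col=3 char='o'
After 7 (^): row=2 col=0 char='z'
After 8 (j): row=3 col=0 char='_'
After 9 (w): row=3 col=3 char='p'
After 10 (w): row=3 col=8 char='d'
After 11 (l): row=3 col=9 char='o'
After 12 (w): row=3 col=13 char='t'

Answer: 3,13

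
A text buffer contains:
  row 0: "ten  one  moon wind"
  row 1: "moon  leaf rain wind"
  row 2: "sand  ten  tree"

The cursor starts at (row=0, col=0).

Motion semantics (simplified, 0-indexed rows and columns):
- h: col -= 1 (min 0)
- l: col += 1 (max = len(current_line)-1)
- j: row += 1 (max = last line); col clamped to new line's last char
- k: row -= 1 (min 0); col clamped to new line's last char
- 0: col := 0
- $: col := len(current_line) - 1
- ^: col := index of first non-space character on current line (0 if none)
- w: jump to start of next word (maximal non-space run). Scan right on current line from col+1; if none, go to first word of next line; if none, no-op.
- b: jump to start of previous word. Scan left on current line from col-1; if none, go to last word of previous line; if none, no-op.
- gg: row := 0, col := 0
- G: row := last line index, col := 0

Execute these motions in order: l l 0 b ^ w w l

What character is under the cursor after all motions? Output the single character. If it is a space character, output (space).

After 1 (l): row=0 col=1 char='e'
After 2 (l): row=0 col=2 char='n'
After 3 (0): row=0 col=0 char='t'
After 4 (b): row=0 col=0 char='t'
After 5 (^): row=0 col=0 char='t'
After 6 (w): row=0 col=5 char='o'
After 7 (w): row=0 col=10 char='m'
After 8 (l): row=0 col=11 char='o'

Answer: o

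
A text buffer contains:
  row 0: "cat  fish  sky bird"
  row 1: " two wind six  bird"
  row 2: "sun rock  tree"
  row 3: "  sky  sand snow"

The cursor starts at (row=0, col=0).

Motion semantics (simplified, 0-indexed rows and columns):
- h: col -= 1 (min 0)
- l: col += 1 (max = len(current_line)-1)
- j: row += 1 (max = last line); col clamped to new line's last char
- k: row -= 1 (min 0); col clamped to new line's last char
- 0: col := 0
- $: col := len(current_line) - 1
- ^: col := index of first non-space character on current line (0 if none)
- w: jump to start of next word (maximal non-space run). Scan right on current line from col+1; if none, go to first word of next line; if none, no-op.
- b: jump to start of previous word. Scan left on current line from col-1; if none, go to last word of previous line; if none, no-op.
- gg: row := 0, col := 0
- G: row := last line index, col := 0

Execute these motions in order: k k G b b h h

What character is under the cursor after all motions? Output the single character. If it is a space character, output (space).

Answer: n

Derivation:
After 1 (k): row=0 col=0 char='c'
After 2 (k): row=0 col=0 char='c'
After 3 (G): row=3 col=0 char='_'
After 4 (b): row=2 col=10 char='t'
After 5 (b): row=2 col=4 char='r'
After 6 (h): row=2 col=3 char='_'
After 7 (h): row=2 col=2 char='n'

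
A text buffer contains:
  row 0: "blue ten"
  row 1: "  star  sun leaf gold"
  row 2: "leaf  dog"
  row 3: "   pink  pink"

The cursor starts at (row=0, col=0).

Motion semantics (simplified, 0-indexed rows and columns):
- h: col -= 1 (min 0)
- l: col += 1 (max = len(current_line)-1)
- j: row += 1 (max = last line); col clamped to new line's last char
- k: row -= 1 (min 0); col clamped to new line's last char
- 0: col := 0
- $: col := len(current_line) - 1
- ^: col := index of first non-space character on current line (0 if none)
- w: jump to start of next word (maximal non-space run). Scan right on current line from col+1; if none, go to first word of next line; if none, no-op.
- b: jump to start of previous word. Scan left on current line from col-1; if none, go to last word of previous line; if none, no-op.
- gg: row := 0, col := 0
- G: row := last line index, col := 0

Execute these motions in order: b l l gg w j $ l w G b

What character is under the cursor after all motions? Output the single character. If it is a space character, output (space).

Answer: d

Derivation:
After 1 (b): row=0 col=0 char='b'
After 2 (l): row=0 col=1 char='l'
After 3 (l): row=0 col=2 char='u'
After 4 (gg): row=0 col=0 char='b'
After 5 (w): row=0 col=5 char='t'
After 6 (j): row=1 col=5 char='r'
After 7 ($): row=1 col=20 char='d'
After 8 (l): row=1 col=20 char='d'
After 9 (w): row=2 col=0 char='l'
After 10 (G): row=3 col=0 char='_'
After 11 (b): row=2 col=6 char='d'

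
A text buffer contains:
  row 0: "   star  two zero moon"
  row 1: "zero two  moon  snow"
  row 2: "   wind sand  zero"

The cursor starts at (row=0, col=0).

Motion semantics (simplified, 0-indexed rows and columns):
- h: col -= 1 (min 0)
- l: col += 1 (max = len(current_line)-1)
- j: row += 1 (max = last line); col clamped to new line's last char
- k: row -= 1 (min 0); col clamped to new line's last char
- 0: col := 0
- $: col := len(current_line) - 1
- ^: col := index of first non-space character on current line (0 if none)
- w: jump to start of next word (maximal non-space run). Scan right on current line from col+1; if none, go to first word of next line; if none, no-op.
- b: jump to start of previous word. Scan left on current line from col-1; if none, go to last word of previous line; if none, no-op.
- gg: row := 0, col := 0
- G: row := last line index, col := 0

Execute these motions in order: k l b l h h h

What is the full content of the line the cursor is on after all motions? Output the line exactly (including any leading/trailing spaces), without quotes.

After 1 (k): row=0 col=0 char='_'
After 2 (l): row=0 col=1 char='_'
After 3 (b): row=0 col=1 char='_'
After 4 (l): row=0 col=2 char='_'
After 5 (h): row=0 col=1 char='_'
After 6 (h): row=0 col=0 char='_'
After 7 (h): row=0 col=0 char='_'

Answer:    star  two zero moon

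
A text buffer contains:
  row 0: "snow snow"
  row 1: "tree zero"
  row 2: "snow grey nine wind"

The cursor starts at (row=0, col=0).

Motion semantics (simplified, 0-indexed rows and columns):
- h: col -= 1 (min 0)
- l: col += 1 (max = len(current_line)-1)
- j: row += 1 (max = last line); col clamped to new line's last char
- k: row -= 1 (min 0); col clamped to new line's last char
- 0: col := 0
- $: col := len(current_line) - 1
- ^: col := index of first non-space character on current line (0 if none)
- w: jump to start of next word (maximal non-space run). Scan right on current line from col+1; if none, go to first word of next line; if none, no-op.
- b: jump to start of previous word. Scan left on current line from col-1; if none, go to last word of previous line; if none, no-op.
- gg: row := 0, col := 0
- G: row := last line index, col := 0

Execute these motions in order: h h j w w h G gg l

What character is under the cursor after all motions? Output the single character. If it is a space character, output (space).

After 1 (h): row=0 col=0 char='s'
After 2 (h): row=0 col=0 char='s'
After 3 (j): row=1 col=0 char='t'
After 4 (w): row=1 col=5 char='z'
After 5 (w): row=2 col=0 char='s'
After 6 (h): row=2 col=0 char='s'
After 7 (G): row=2 col=0 char='s'
After 8 (gg): row=0 col=0 char='s'
After 9 (l): row=0 col=1 char='n'

Answer: n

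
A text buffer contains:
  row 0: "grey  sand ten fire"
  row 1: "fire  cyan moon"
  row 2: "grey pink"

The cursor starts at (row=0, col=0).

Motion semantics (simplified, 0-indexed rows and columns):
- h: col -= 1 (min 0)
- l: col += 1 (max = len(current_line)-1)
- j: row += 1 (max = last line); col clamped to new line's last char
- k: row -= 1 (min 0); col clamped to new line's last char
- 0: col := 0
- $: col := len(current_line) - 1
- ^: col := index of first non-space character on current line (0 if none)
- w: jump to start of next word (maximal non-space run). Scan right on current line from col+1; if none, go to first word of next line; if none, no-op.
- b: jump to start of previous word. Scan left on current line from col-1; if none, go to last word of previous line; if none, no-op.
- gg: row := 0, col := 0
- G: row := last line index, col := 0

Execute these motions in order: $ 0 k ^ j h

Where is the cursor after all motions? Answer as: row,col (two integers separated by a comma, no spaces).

After 1 ($): row=0 col=18 char='e'
After 2 (0): row=0 col=0 char='g'
After 3 (k): row=0 col=0 char='g'
After 4 (^): row=0 col=0 char='g'
After 5 (j): row=1 col=0 char='f'
After 6 (h): row=1 col=0 char='f'

Answer: 1,0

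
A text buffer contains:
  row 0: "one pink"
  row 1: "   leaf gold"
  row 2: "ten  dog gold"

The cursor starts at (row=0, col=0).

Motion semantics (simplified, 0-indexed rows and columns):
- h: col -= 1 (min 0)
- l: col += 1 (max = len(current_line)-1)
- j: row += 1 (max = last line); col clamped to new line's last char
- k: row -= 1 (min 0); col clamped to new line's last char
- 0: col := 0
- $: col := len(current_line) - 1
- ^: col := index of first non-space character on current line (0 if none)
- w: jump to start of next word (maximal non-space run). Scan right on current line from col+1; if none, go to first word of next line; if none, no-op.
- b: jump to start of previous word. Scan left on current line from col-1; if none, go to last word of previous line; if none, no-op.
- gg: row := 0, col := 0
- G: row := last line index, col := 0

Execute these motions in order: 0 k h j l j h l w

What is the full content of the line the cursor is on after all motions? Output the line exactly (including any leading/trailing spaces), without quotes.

After 1 (0): row=0 col=0 char='o'
After 2 (k): row=0 col=0 char='o'
After 3 (h): row=0 col=0 char='o'
After 4 (j): row=1 col=0 char='_'
After 5 (l): row=1 col=1 char='_'
After 6 (j): row=2 col=1 char='e'
After 7 (h): row=2 col=0 char='t'
After 8 (l): row=2 col=1 char='e'
After 9 (w): row=2 col=5 char='d'

Answer: ten  dog gold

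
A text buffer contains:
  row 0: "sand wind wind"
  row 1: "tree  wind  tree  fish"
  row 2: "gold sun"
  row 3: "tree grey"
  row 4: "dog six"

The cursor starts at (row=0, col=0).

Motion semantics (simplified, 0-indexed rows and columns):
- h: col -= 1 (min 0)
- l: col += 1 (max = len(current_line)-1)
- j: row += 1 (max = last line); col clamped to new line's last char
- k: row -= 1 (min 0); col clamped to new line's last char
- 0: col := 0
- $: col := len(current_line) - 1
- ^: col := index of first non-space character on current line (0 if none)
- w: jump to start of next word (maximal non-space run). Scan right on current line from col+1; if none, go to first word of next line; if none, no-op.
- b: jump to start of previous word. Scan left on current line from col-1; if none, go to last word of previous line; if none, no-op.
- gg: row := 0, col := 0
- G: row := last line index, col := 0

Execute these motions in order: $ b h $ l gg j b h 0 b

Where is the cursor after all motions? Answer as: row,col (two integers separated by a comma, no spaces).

Answer: 0,0

Derivation:
After 1 ($): row=0 col=13 char='d'
After 2 (b): row=0 col=10 char='w'
After 3 (h): row=0 col=9 char='_'
After 4 ($): row=0 col=13 char='d'
After 5 (l): row=0 col=13 char='d'
After 6 (gg): row=0 col=0 char='s'
After 7 (j): row=1 col=0 char='t'
After 8 (b): row=0 col=10 char='w'
After 9 (h): row=0 col=9 char='_'
After 10 (0): row=0 col=0 char='s'
After 11 (b): row=0 col=0 char='s'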